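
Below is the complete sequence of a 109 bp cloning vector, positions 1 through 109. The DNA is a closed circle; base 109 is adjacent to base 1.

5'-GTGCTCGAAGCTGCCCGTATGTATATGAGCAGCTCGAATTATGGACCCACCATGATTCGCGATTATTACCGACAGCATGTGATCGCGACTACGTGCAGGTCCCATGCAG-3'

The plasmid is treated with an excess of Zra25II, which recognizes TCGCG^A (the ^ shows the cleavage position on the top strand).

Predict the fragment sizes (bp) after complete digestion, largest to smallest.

Zra25II sites (TCGCGA) start at positions 57, 83.
Zra25II cuts after base 5 of each site (before the last base), so after positions 61, 87.
Circular molecule, 2 cuts → 2 fragments:
  62–87 → 26 bp
  88–109 then 1–61 → 22 + 61 = 83 bp
Sorted largest to smallest: 83, 26 bp.

83, 26 bp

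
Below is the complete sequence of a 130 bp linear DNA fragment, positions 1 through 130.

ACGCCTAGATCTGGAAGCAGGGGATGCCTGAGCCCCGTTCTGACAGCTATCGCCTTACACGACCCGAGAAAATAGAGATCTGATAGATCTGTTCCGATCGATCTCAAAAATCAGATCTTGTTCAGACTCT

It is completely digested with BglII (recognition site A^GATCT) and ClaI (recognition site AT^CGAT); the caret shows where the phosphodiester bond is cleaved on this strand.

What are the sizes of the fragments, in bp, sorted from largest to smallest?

69, 17, 15, 13, 9, 7 bp

BglII sites (AGATCT) start at positions 7, 76, 85, 113.
BglII cuts after the first base of each site, so after positions 7, 76, 85, 113.
The ClaI site (ATCGAT) starts at position 97.
ClaI cuts after base 2 of each site, so after position 98.
Combined cut positions: 7, 76, 85, 98, 113.
Linear molecule, 5 cuts → 6 fragments:
  1–7 → 7 bp
  8–76 → 69 bp
  77–85 → 9 bp
  86–98 → 13 bp
  99–113 → 15 bp
  114–130 → 17 bp
Sorted largest to smallest: 69, 17, 15, 13, 9, 7 bp.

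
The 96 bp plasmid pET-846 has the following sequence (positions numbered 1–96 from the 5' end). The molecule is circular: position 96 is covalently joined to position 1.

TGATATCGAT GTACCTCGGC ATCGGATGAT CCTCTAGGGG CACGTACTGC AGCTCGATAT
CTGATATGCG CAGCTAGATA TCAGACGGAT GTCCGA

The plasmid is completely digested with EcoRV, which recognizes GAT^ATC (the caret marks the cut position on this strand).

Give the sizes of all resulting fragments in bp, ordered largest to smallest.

54, 21, 21 bp

EcoRV sites (GATATC) start at positions 2, 56, 77.
EcoRV cuts after base 3 of each site, so after positions 4, 58, 79.
Circular molecule, 3 cuts → 3 fragments:
  5–58 → 54 bp
  59–79 → 21 bp
  80–96 then 1–4 → 17 + 4 = 21 bp
Sorted largest to smallest: 54, 21, 21 bp.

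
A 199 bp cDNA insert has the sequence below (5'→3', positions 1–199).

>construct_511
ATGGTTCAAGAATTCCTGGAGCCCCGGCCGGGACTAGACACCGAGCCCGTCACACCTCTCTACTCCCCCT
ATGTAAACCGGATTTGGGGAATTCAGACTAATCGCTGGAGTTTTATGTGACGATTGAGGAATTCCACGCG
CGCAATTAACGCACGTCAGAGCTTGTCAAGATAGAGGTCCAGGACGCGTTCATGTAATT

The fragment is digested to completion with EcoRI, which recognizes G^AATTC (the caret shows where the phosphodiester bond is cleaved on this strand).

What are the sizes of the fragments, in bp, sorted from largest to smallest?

EcoRI sites (GAATTC) start at positions 10, 89, 129.
EcoRI cuts after the first base of each site, so after positions 10, 89, 129.
Linear molecule, 3 cuts → 4 fragments:
  1–10 → 10 bp
  11–89 → 79 bp
  90–129 → 40 bp
  130–199 → 70 bp
Sorted largest to smallest: 79, 70, 40, 10 bp.

79, 70, 40, 10 bp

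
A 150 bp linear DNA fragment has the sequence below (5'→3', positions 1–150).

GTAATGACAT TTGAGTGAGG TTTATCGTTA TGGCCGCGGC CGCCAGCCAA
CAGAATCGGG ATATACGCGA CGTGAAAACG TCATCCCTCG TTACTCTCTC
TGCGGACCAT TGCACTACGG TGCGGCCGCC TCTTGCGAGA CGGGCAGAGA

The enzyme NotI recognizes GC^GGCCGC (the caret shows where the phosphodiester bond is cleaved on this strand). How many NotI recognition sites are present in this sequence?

GCGGCCGC occurs starting at positions 36, 122.
NotI cuts at 2 sites.

2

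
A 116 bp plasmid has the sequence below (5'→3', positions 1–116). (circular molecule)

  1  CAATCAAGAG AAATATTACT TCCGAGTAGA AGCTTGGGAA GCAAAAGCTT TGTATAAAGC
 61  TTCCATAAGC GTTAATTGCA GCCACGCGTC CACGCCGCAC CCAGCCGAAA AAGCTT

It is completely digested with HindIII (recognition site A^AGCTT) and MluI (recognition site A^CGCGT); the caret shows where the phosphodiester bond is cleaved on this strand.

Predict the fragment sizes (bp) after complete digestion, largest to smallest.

35, 27, 27, 15, 12 bp

HindIII sites (AAGCTT) start at positions 30, 45, 57, 111.
HindIII cuts after the first base of each site, so after positions 30, 45, 57, 111.
The MluI site (ACGCGT) starts at position 84.
MluI cuts after the first base of each site, so after position 84.
Combined cut positions: 30, 45, 57, 84, 111.
Circular molecule, 5 cuts → 5 fragments:
  31–45 → 15 bp
  46–57 → 12 bp
  58–84 → 27 bp
  85–111 → 27 bp
  112–116 then 1–30 → 5 + 30 = 35 bp
Sorted largest to smallest: 35, 27, 27, 15, 12 bp.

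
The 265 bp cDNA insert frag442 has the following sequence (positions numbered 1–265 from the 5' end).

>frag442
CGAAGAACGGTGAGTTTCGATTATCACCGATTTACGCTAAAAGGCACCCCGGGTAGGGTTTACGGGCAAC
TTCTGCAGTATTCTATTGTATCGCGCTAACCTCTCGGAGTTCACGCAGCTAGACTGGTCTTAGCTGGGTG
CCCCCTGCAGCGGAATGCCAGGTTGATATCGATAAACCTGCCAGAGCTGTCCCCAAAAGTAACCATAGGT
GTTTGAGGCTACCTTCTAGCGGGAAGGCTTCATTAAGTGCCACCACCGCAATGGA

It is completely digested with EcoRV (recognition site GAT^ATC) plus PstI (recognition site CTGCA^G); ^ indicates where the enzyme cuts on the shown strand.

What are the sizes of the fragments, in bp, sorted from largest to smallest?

The EcoRV site (GATATC) starts at position 165.
EcoRV cuts after base 3 of each site, so after position 167.
PstI sites (CTGCAG) start at positions 73, 145.
PstI cuts after base 5 of each site (before the last base), so after positions 77, 149.
Combined cut positions: 77, 149, 167.
Linear molecule, 3 cuts → 4 fragments:
  1–77 → 77 bp
  78–149 → 72 bp
  150–167 → 18 bp
  168–265 → 98 bp
Sorted largest to smallest: 98, 77, 72, 18 bp.

98, 77, 72, 18 bp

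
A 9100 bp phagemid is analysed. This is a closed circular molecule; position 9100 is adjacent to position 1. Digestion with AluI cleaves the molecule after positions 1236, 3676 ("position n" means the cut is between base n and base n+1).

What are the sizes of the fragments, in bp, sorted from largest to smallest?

6660, 2440 bp

Circular molecule, 2 cuts → 2 fragments:
  3676 − 1236 = 2440 bp
  wrap: 9100 − 3676 + 1236 = 6660 bp
Sorted largest to smallest: 6660, 2440 bp.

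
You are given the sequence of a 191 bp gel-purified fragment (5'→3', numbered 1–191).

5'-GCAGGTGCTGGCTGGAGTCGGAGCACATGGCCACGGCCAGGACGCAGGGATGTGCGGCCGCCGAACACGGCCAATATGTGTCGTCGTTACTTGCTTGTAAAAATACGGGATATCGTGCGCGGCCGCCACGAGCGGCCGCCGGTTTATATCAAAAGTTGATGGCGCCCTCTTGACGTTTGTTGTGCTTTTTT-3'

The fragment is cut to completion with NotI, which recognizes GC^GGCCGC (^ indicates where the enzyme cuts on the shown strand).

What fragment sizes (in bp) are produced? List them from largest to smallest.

65, 58, 55, 13 bp

NotI sites (GCGGCCGC) start at positions 54, 119, 132.
NotI cuts after base 2 of each site, so after positions 55, 120, 133.
Linear molecule, 3 cuts → 4 fragments:
  1–55 → 55 bp
  56–120 → 65 bp
  121–133 → 13 bp
  134–191 → 58 bp
Sorted largest to smallest: 65, 58, 55, 13 bp.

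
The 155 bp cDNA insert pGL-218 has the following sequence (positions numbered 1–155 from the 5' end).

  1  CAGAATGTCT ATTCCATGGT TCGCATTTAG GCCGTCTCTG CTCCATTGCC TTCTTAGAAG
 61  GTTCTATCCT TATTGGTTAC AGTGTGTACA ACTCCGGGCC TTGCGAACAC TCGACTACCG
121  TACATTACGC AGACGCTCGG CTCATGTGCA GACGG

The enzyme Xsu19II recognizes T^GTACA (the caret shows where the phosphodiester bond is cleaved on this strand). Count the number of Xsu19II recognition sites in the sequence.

TGTACA occurs starting at position 85.
Xsu19II cuts at 1 site.

1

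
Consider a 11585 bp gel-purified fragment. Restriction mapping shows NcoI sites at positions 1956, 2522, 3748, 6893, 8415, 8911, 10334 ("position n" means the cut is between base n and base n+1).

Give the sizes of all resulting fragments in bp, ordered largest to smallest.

3145, 1956, 1522, 1423, 1251, 1226, 566, 496 bp

Linear molecule, 7 cuts → 8 fragments:
  1956 − 0 = 1956 bp
  2522 − 1956 = 566 bp
  3748 − 2522 = 1226 bp
  6893 − 3748 = 3145 bp
  8415 − 6893 = 1522 bp
  8911 − 8415 = 496 bp
  10334 − 8911 = 1423 bp
  11585 − 10334 = 1251 bp
Sorted largest to smallest: 3145, 1956, 1522, 1423, 1251, 1226, 566, 496 bp.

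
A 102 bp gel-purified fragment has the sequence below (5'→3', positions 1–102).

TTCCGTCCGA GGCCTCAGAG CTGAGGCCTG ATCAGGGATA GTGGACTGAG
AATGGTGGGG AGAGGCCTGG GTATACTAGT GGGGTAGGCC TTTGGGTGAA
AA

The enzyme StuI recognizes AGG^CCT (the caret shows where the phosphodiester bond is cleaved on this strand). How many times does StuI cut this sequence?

4

AGGCCT occurs starting at positions 10, 24, 63, 86.
StuI cuts at 4 sites.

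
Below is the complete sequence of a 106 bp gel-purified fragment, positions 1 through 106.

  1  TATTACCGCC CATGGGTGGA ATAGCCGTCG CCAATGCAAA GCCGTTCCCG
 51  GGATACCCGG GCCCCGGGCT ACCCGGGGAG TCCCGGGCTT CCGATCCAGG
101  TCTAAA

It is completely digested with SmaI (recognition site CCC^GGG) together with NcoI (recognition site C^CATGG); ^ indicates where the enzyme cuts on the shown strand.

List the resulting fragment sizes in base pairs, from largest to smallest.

39, 22, 10, 10, 9, 9, 7 bp

SmaI sites (CCCGGG) start at positions 47, 56, 63, 72, 82.
SmaI cuts after base 3 of each site, so after positions 49, 58, 65, 74, 84.
The NcoI site (CCATGG) starts at position 10.
NcoI cuts after the first base of each site, so after position 10.
Combined cut positions: 10, 49, 58, 65, 74, 84.
Linear molecule, 6 cuts → 7 fragments:
  1–10 → 10 bp
  11–49 → 39 bp
  50–58 → 9 bp
  59–65 → 7 bp
  66–74 → 9 bp
  75–84 → 10 bp
  85–106 → 22 bp
Sorted largest to smallest: 39, 22, 10, 10, 9, 9, 7 bp.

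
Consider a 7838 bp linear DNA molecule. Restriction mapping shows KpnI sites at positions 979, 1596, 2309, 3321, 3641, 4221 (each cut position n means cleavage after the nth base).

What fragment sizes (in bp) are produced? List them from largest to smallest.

Linear molecule, 6 cuts → 7 fragments:
  979 − 0 = 979 bp
  1596 − 979 = 617 bp
  2309 − 1596 = 713 bp
  3321 − 2309 = 1012 bp
  3641 − 3321 = 320 bp
  4221 − 3641 = 580 bp
  7838 − 4221 = 3617 bp
Sorted largest to smallest: 3617, 1012, 979, 713, 617, 580, 320 bp.

3617, 1012, 979, 713, 617, 580, 320 bp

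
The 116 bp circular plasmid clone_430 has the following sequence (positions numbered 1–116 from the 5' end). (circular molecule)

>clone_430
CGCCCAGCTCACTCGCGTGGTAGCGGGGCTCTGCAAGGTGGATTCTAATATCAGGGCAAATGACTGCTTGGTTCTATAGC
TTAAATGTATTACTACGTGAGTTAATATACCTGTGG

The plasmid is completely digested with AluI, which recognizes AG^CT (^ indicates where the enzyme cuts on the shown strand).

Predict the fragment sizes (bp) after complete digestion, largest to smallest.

72, 44 bp

AluI sites (AGCT) start at positions 6, 78.
AluI cuts after base 2 of each site, so after positions 7, 79.
Circular molecule, 2 cuts → 2 fragments:
  8–79 → 72 bp
  80–116 then 1–7 → 37 + 7 = 44 bp
Sorted largest to smallest: 72, 44 bp.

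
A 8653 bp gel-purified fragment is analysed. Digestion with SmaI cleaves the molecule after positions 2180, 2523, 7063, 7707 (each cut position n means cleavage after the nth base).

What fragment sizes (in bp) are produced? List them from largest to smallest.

4540, 2180, 946, 644, 343 bp

Linear molecule, 4 cuts → 5 fragments:
  2180 − 0 = 2180 bp
  2523 − 2180 = 343 bp
  7063 − 2523 = 4540 bp
  7707 − 7063 = 644 bp
  8653 − 7707 = 946 bp
Sorted largest to smallest: 4540, 2180, 946, 644, 343 bp.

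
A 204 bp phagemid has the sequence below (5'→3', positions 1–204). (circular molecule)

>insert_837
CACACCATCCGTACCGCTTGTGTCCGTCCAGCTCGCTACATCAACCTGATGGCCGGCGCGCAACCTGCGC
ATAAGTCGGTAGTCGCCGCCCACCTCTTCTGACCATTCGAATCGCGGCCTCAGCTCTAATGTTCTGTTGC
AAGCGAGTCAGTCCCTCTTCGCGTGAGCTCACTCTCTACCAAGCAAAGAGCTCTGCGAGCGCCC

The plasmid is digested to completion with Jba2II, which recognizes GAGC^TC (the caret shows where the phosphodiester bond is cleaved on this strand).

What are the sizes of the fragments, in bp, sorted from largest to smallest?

181, 23 bp

Jba2II sites (GAGCTC) start at positions 165, 188.
Jba2II cuts after base 4 of each site, so after positions 168, 191.
Circular molecule, 2 cuts → 2 fragments:
  169–191 → 23 bp
  192–204 then 1–168 → 13 + 168 = 181 bp
Sorted largest to smallest: 181, 23 bp.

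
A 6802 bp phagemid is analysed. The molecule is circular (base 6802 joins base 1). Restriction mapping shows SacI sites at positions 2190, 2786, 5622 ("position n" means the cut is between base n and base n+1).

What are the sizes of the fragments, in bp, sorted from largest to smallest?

Circular molecule, 3 cuts → 3 fragments:
  2786 − 2190 = 596 bp
  5622 − 2786 = 2836 bp
  wrap: 6802 − 5622 + 2190 = 3370 bp
Sorted largest to smallest: 3370, 2836, 596 bp.

3370, 2836, 596 bp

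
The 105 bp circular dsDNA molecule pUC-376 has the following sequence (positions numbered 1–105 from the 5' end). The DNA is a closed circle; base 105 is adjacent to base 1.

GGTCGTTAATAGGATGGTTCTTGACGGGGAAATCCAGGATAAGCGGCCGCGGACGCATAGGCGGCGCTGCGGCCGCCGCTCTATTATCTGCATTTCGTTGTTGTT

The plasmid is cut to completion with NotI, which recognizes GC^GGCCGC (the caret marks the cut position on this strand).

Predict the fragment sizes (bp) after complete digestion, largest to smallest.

79, 26 bp

NotI sites (GCGGCCGC) start at positions 43, 69.
NotI cuts after base 2 of each site, so after positions 44, 70.
Circular molecule, 2 cuts → 2 fragments:
  45–70 → 26 bp
  71–105 then 1–44 → 35 + 44 = 79 bp
Sorted largest to smallest: 79, 26 bp.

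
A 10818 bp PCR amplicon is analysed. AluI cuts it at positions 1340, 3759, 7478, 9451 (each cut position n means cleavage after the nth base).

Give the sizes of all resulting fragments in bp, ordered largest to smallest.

3719, 2419, 1973, 1367, 1340 bp

Linear molecule, 4 cuts → 5 fragments:
  1340 − 0 = 1340 bp
  3759 − 1340 = 2419 bp
  7478 − 3759 = 3719 bp
  9451 − 7478 = 1973 bp
  10818 − 9451 = 1367 bp
Sorted largest to smallest: 3719, 2419, 1973, 1367, 1340 bp.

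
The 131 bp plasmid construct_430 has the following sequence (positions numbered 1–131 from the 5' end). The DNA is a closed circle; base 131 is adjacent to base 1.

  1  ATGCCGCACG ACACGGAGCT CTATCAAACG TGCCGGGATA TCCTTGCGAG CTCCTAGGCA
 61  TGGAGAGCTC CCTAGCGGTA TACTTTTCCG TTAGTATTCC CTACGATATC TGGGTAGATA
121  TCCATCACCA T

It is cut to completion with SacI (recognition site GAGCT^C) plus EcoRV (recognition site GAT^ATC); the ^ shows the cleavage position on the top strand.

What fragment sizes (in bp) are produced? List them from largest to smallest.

38, 32, 19, 17, 13, 12 bp

SacI sites (GAGCTC) start at positions 16, 48, 65.
SacI cuts after base 5 of each site (before the last base), so after positions 20, 52, 69.
EcoRV sites (GATATC) start at positions 37, 105, 117.
EcoRV cuts after base 3 of each site, so after positions 39, 107, 119.
Combined cut positions: 20, 39, 52, 69, 107, 119.
Circular molecule, 6 cuts → 6 fragments:
  21–39 → 19 bp
  40–52 → 13 bp
  53–69 → 17 bp
  70–107 → 38 bp
  108–119 → 12 bp
  120–131 then 1–20 → 12 + 20 = 32 bp
Sorted largest to smallest: 38, 32, 19, 17, 13, 12 bp.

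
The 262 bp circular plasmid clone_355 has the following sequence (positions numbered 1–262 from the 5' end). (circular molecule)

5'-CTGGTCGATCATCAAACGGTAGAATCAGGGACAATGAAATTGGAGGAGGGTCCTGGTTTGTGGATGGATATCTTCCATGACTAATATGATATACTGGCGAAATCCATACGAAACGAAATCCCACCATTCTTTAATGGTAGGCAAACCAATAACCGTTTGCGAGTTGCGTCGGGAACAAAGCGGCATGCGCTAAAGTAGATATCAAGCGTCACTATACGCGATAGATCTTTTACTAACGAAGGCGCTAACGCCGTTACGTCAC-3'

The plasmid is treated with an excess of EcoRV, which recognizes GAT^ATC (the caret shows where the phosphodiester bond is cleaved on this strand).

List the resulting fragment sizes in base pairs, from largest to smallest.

131, 131 bp

EcoRV sites (GATATC) start at positions 67, 198.
EcoRV cuts after base 3 of each site, so after positions 69, 200.
Circular molecule, 2 cuts → 2 fragments:
  70–200 → 131 bp
  201–262 then 1–69 → 62 + 69 = 131 bp
Sorted largest to smallest: 131, 131 bp.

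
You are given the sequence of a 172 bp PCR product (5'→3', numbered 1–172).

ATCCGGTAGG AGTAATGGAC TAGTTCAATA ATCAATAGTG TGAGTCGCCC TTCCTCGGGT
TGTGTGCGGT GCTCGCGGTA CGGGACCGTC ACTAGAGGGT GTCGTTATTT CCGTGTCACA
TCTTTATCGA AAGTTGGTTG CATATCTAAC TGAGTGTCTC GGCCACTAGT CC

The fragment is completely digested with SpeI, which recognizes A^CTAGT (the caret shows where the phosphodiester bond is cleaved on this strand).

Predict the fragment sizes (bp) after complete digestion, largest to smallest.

146, 19, 7 bp

SpeI sites (ACTAGT) start at positions 19, 165.
SpeI cuts after the first base of each site, so after positions 19, 165.
Linear molecule, 2 cuts → 3 fragments:
  1–19 → 19 bp
  20–165 → 146 bp
  166–172 → 7 bp
Sorted largest to smallest: 146, 19, 7 bp.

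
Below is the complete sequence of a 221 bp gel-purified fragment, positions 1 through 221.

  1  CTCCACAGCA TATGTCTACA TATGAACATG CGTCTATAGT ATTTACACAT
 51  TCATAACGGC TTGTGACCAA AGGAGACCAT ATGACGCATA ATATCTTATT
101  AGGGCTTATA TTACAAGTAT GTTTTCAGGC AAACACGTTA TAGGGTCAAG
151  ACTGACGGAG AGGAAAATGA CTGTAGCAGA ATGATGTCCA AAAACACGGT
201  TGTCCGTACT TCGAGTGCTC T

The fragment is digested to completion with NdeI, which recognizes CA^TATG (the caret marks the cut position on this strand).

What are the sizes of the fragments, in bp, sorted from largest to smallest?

142, 59, 10, 10 bp

NdeI sites (CATATG) start at positions 9, 19, 78.
NdeI cuts after base 2 of each site, so after positions 10, 20, 79.
Linear molecule, 3 cuts → 4 fragments:
  1–10 → 10 bp
  11–20 → 10 bp
  21–79 → 59 bp
  80–221 → 142 bp
Sorted largest to smallest: 142, 59, 10, 10 bp.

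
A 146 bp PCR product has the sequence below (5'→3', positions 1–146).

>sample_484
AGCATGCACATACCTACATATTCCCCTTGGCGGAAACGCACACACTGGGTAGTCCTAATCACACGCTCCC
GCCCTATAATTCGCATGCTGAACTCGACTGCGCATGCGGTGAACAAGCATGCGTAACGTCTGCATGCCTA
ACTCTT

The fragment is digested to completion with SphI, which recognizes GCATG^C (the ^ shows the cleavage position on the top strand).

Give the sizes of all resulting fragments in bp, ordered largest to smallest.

SphI sites (GCATGC) start at positions 2, 83, 102, 117, 132.
SphI cuts after base 5 of each site (before the last base), so after positions 6, 87, 106, 121, 136.
Linear molecule, 5 cuts → 6 fragments:
  1–6 → 6 bp
  7–87 → 81 bp
  88–106 → 19 bp
  107–121 → 15 bp
  122–136 → 15 bp
  137–146 → 10 bp
Sorted largest to smallest: 81, 19, 15, 15, 10, 6 bp.

81, 19, 15, 15, 10, 6 bp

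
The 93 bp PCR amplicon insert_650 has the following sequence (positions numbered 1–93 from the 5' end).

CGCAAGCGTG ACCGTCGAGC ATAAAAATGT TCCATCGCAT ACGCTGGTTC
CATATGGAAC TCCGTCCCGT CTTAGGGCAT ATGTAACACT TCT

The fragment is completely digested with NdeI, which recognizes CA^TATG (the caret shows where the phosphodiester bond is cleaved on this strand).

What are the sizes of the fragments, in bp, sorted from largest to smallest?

52, 27, 14 bp

NdeI sites (CATATG) start at positions 51, 78.
NdeI cuts after base 2 of each site, so after positions 52, 79.
Linear molecule, 2 cuts → 3 fragments:
  1–52 → 52 bp
  53–79 → 27 bp
  80–93 → 14 bp
Sorted largest to smallest: 52, 27, 14 bp.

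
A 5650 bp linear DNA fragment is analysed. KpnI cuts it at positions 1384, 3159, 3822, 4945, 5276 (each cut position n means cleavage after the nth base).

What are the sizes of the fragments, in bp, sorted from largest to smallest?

Linear molecule, 5 cuts → 6 fragments:
  1384 − 0 = 1384 bp
  3159 − 1384 = 1775 bp
  3822 − 3159 = 663 bp
  4945 − 3822 = 1123 bp
  5276 − 4945 = 331 bp
  5650 − 5276 = 374 bp
Sorted largest to smallest: 1775, 1384, 1123, 663, 374, 331 bp.

1775, 1384, 1123, 663, 374, 331 bp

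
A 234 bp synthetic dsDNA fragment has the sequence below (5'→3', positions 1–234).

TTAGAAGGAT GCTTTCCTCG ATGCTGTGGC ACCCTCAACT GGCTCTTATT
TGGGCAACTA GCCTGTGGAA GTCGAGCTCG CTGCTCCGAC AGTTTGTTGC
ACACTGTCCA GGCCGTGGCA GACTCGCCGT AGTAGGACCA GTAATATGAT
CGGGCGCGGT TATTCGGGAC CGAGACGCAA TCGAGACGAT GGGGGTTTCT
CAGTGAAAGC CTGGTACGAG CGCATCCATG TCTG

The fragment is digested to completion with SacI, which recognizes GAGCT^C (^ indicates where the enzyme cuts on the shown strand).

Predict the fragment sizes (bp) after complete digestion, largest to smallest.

156, 78 bp

The SacI site (GAGCTC) starts at position 74.
SacI cuts after base 5 of each site (before the last base), so after position 78.
Linear molecule, 1 cut → 2 fragments:
  1–78 → 78 bp
  79–234 → 156 bp
Sorted largest to smallest: 156, 78 bp.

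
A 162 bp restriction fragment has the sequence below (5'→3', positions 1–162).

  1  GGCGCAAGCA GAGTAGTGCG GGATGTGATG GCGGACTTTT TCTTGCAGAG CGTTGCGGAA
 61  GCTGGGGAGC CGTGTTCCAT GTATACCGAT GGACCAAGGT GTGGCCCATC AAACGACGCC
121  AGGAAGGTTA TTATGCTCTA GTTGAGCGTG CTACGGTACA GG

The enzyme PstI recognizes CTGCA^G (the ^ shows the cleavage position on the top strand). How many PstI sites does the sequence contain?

No occurrence of CTGCAG is present in the sequence.
PstI does not cut: 0 sites.

0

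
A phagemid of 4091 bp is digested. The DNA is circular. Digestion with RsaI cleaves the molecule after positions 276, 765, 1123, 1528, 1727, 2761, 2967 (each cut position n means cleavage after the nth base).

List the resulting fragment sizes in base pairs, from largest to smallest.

1400, 1034, 489, 405, 358, 206, 199 bp

Circular molecule, 7 cuts → 7 fragments:
  765 − 276 = 489 bp
  1123 − 765 = 358 bp
  1528 − 1123 = 405 bp
  1727 − 1528 = 199 bp
  2761 − 1727 = 1034 bp
  2967 − 2761 = 206 bp
  wrap: 4091 − 2967 + 276 = 1400 bp
Sorted largest to smallest: 1400, 1034, 489, 405, 358, 206, 199 bp.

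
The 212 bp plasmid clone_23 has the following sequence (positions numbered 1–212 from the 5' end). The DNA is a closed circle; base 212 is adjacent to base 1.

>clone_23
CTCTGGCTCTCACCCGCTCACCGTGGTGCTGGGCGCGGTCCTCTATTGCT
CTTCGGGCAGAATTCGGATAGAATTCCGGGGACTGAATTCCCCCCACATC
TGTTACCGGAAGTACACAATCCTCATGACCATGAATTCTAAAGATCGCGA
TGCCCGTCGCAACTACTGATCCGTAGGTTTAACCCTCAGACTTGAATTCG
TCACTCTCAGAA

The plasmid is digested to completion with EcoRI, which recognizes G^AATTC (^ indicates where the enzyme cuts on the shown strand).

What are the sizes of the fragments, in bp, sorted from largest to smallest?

EcoRI sites (GAATTC) start at positions 60, 71, 85, 133, 194.
EcoRI cuts after the first base of each site, so after positions 60, 71, 85, 133, 194.
Circular molecule, 5 cuts → 5 fragments:
  61–71 → 11 bp
  72–85 → 14 bp
  86–133 → 48 bp
  134–194 → 61 bp
  195–212 then 1–60 → 18 + 60 = 78 bp
Sorted largest to smallest: 78, 61, 48, 14, 11 bp.

78, 61, 48, 14, 11 bp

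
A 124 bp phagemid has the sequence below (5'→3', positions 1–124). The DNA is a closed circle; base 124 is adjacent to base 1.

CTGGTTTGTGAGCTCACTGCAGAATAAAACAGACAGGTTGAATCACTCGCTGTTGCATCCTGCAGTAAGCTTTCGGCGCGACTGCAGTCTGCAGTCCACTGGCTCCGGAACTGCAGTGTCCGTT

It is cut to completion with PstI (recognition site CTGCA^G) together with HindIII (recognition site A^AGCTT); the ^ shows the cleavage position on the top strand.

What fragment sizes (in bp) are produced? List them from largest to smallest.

43, 30, 22, 19, 7, 3 bp

PstI sites (CTGCAG) start at positions 17, 60, 82, 89, 111.
PstI cuts after base 5 of each site (before the last base), so after positions 21, 64, 86, 93, 115.
The HindIII site (AAGCTT) starts at position 67.
HindIII cuts after the first base of each site, so after position 67.
Combined cut positions: 21, 64, 67, 86, 93, 115.
Circular molecule, 6 cuts → 6 fragments:
  22–64 → 43 bp
  65–67 → 3 bp
  68–86 → 19 bp
  87–93 → 7 bp
  94–115 → 22 bp
  116–124 then 1–21 → 9 + 21 = 30 bp
Sorted largest to smallest: 43, 30, 22, 19, 7, 3 bp.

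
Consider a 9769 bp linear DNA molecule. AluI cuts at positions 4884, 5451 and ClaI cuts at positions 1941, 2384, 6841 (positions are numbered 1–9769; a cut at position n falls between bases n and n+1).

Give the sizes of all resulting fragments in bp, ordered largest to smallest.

2928, 2500, 1941, 1390, 567, 443 bp

Combined cut positions (sorted): 1941, 2384, 4884, 5451, 6841.
Linear molecule, 5 cuts → 6 fragments:
  1941 − 0 = 1941 bp
  2384 − 1941 = 443 bp
  4884 − 2384 = 2500 bp
  5451 − 4884 = 567 bp
  6841 − 5451 = 1390 bp
  9769 − 6841 = 2928 bp
Sorted largest to smallest: 2928, 2500, 1941, 1390, 567, 443 bp.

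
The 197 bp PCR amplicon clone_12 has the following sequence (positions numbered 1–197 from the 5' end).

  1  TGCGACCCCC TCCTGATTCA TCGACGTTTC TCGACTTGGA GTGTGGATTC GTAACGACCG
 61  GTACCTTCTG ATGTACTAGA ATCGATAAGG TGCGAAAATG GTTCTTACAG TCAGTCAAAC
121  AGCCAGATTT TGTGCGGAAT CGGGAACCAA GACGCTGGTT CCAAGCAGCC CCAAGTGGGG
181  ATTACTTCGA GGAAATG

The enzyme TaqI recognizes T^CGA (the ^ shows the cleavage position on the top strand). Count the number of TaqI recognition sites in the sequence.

TCGA occurs starting at positions 21, 31, 82, 187.
TaqI cuts at 4 sites.

4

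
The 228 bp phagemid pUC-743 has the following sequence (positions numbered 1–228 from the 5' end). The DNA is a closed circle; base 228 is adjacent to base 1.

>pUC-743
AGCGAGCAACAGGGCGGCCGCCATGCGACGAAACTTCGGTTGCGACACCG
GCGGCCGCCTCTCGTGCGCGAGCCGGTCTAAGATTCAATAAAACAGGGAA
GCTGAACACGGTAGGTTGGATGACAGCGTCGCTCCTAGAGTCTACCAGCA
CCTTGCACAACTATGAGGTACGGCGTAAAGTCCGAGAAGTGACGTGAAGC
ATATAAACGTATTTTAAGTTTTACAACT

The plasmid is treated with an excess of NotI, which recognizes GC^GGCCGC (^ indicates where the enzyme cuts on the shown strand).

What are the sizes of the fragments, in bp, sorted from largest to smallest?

191, 37 bp

NotI sites (GCGGCCGC) start at positions 14, 51.
NotI cuts after base 2 of each site, so after positions 15, 52.
Circular molecule, 2 cuts → 2 fragments:
  16–52 → 37 bp
  53–228 then 1–15 → 176 + 15 = 191 bp
Sorted largest to smallest: 191, 37 bp.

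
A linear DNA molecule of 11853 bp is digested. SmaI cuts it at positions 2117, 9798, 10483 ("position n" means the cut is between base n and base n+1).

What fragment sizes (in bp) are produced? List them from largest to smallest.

7681, 2117, 1370, 685 bp

Linear molecule, 3 cuts → 4 fragments:
  2117 − 0 = 2117 bp
  9798 − 2117 = 7681 bp
  10483 − 9798 = 685 bp
  11853 − 10483 = 1370 bp
Sorted largest to smallest: 7681, 2117, 1370, 685 bp.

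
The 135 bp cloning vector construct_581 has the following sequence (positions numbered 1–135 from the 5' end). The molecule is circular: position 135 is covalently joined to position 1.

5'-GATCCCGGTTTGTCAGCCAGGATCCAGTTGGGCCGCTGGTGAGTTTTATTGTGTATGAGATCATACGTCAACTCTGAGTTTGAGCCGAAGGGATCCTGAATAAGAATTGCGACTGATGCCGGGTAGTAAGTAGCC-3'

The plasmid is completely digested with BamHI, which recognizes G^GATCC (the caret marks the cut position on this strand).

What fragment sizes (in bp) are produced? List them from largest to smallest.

BamHI sites (GGATCC) start at positions 20, 91.
BamHI cuts after the first base of each site, so after positions 20, 91.
Circular molecule, 2 cuts → 2 fragments:
  21–91 → 71 bp
  92–135 then 1–20 → 44 + 20 = 64 bp
Sorted largest to smallest: 71, 64 bp.

71, 64 bp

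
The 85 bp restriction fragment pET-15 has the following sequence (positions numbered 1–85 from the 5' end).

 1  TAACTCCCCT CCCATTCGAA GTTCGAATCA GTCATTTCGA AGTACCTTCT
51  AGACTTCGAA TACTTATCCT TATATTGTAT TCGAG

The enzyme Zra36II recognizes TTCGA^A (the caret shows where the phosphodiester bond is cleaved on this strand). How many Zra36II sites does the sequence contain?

4

TTCGAA occurs starting at positions 15, 22, 36, 55.
Zra36II cuts at 4 sites.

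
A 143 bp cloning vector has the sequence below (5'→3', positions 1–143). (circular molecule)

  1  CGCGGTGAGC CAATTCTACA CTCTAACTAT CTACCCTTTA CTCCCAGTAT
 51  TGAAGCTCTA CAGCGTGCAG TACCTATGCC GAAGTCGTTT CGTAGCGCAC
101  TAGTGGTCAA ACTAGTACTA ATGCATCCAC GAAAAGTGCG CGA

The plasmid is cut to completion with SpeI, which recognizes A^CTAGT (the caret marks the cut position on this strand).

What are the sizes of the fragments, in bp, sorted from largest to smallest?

131, 12 bp

SpeI sites (ACTAGT) start at positions 99, 111.
SpeI cuts after the first base of each site, so after positions 99, 111.
Circular molecule, 2 cuts → 2 fragments:
  100–111 → 12 bp
  112–143 then 1–99 → 32 + 99 = 131 bp
Sorted largest to smallest: 131, 12 bp.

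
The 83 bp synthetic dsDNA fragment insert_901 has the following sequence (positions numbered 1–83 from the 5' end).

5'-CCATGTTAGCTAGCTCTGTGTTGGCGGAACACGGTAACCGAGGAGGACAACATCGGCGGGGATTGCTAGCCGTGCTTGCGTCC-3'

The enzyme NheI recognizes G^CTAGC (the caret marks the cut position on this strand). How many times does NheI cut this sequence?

2

GCTAGC occurs starting at positions 9, 65.
NheI cuts at 2 sites.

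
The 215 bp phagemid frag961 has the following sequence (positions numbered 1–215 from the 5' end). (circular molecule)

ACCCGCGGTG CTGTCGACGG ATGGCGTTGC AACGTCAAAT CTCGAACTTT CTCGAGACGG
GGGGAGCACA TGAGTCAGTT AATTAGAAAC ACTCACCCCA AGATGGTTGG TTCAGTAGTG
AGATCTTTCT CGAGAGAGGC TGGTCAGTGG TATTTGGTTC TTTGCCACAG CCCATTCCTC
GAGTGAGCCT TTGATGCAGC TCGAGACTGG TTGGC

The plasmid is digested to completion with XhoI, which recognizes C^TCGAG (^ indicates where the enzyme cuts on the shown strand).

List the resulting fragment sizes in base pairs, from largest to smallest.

XhoI sites (CTCGAG) start at positions 51, 129, 178, 200.
XhoI cuts after the first base of each site, so after positions 51, 129, 178, 200.
Circular molecule, 4 cuts → 4 fragments:
  52–129 → 78 bp
  130–178 → 49 bp
  179–200 → 22 bp
  201–215 then 1–51 → 15 + 51 = 66 bp
Sorted largest to smallest: 78, 66, 49, 22 bp.

78, 66, 49, 22 bp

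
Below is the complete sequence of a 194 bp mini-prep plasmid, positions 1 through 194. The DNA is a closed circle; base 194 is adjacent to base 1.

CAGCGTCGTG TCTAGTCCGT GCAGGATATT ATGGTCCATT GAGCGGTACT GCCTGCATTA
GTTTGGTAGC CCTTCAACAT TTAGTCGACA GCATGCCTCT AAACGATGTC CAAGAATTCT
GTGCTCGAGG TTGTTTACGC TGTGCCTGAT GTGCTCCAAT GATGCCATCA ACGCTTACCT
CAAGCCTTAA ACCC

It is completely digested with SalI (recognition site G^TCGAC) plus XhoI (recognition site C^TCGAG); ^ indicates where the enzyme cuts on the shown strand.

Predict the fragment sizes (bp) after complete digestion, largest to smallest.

154, 40 bp

The SalI site (GTCGAC) starts at position 84.
SalI cuts after the first base of each site, so after position 84.
The XhoI site (CTCGAG) starts at position 124.
XhoI cuts after the first base of each site, so after position 124.
Combined cut positions: 84, 124.
Circular molecule, 2 cuts → 2 fragments:
  85–124 → 40 bp
  125–194 then 1–84 → 70 + 84 = 154 bp
Sorted largest to smallest: 154, 40 bp.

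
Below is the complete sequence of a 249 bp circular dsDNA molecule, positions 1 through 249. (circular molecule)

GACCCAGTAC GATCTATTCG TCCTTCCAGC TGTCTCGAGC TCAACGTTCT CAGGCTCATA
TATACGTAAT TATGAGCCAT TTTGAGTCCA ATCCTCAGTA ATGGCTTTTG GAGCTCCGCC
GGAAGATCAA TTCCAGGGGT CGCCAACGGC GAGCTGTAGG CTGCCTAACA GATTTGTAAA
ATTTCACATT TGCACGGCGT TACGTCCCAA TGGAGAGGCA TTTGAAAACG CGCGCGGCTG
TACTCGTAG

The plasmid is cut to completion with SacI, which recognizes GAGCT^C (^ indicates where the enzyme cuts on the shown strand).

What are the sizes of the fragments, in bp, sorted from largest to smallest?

175, 74 bp

SacI sites (GAGCTC) start at positions 37, 111.
SacI cuts after base 5 of each site (before the last base), so after positions 41, 115.
Circular molecule, 2 cuts → 2 fragments:
  42–115 → 74 bp
  116–249 then 1–41 → 134 + 41 = 175 bp
Sorted largest to smallest: 175, 74 bp.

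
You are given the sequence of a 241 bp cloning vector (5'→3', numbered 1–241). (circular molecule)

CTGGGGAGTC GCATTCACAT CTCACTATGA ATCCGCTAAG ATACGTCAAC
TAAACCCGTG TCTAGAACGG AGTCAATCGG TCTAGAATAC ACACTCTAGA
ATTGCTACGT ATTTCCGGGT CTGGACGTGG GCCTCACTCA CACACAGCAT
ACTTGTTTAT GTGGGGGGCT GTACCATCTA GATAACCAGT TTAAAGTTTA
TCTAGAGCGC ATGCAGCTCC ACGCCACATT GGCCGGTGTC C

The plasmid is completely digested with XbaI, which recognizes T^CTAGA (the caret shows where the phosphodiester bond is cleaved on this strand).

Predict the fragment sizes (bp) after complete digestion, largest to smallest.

101, 82, 24, 20, 14 bp

XbaI sites (TCTAGA) start at positions 61, 81, 95, 177, 201.
XbaI cuts after the first base of each site, so after positions 61, 81, 95, 177, 201.
Circular molecule, 5 cuts → 5 fragments:
  62–81 → 20 bp
  82–95 → 14 bp
  96–177 → 82 bp
  178–201 → 24 bp
  202–241 then 1–61 → 40 + 61 = 101 bp
Sorted largest to smallest: 101, 82, 24, 20, 14 bp.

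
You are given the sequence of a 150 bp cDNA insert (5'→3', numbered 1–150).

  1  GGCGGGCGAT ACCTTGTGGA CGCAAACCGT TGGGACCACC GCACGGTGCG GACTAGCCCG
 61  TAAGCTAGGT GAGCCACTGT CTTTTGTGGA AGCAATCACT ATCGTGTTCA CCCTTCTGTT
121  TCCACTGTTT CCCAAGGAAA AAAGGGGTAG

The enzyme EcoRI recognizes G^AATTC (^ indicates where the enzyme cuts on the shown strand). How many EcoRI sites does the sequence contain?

No occurrence of GAATTC is present in the sequence.
EcoRI does not cut: 0 sites.

0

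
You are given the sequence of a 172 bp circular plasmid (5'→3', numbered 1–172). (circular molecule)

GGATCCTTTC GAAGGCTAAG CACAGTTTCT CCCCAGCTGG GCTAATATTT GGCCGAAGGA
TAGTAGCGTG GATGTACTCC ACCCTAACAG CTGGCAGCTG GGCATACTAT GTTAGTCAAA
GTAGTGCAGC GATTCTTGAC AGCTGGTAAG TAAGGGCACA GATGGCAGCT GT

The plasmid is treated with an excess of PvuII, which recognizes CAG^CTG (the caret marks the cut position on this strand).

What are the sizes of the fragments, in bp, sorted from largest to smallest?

PvuII sites (CAGCTG) start at positions 34, 88, 95, 140, 166.
PvuII cuts after base 3 of each site, so after positions 36, 90, 97, 142, 168.
Circular molecule, 5 cuts → 5 fragments:
  37–90 → 54 bp
  91–97 → 7 bp
  98–142 → 45 bp
  143–168 → 26 bp
  169–172 then 1–36 → 4 + 36 = 40 bp
Sorted largest to smallest: 54, 45, 40, 26, 7 bp.

54, 45, 40, 26, 7 bp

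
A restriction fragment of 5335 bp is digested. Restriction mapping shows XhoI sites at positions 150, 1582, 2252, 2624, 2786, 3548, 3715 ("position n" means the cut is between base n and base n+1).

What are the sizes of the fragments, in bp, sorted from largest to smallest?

1620, 1432, 762, 670, 372, 167, 162, 150 bp

Linear molecule, 7 cuts → 8 fragments:
  150 − 0 = 150 bp
  1582 − 150 = 1432 bp
  2252 − 1582 = 670 bp
  2624 − 2252 = 372 bp
  2786 − 2624 = 162 bp
  3548 − 2786 = 762 bp
  3715 − 3548 = 167 bp
  5335 − 3715 = 1620 bp
Sorted largest to smallest: 1620, 1432, 762, 670, 372, 167, 162, 150 bp.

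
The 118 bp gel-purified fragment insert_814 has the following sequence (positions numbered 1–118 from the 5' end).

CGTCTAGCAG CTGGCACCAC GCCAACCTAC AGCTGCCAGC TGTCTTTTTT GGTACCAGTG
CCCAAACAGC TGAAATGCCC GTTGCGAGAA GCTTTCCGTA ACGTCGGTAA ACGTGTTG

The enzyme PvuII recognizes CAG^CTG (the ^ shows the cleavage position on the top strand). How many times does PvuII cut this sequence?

4

CAGCTG occurs starting at positions 8, 30, 37, 67.
PvuII cuts at 4 sites.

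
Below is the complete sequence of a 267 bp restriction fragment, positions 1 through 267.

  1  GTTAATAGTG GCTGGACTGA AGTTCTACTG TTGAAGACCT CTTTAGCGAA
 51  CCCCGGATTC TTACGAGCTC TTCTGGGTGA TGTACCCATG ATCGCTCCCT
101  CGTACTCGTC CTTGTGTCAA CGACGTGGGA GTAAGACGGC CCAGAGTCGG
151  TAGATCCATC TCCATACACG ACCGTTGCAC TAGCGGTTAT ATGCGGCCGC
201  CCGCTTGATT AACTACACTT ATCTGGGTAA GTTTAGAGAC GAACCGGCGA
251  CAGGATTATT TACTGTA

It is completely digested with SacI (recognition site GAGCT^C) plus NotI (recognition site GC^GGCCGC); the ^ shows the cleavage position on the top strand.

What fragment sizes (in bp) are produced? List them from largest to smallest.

The SacI site (GAGCTC) starts at position 65.
SacI cuts after base 5 of each site (before the last base), so after position 69.
The NotI site (GCGGCCGC) starts at position 193.
NotI cuts after base 2 of each site, so after position 194.
Combined cut positions: 69, 194.
Linear molecule, 2 cuts → 3 fragments:
  1–69 → 69 bp
  70–194 → 125 bp
  195–267 → 73 bp
Sorted largest to smallest: 125, 73, 69 bp.

125, 73, 69 bp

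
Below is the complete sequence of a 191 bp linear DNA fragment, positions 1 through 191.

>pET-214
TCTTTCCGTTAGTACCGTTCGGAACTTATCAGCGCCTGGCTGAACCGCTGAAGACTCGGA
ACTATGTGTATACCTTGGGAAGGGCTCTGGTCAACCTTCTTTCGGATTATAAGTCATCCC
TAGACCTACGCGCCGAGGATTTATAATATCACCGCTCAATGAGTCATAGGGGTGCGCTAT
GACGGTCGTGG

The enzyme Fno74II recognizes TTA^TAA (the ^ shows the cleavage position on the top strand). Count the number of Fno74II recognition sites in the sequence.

TTATAA occurs starting at positions 107, 141.
Fno74II cuts at 2 sites.

2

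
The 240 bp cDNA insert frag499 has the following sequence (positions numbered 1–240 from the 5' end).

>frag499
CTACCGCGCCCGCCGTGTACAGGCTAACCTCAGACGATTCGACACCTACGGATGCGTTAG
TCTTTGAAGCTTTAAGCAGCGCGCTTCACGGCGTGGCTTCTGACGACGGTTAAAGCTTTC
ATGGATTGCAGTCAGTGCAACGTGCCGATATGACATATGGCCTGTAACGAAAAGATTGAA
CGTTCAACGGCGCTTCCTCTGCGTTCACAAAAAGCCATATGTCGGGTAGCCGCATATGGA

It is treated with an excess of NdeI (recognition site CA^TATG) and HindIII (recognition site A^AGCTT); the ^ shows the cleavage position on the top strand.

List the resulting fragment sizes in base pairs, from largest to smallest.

NdeI sites (CATATG) start at positions 154, 216, 233.
NdeI cuts after base 2 of each site, so after positions 155, 217, 234.
HindIII sites (AAGCTT) start at positions 67, 113.
HindIII cuts after the first base of each site, so after positions 67, 113.
Combined cut positions: 67, 113, 155, 217, 234.
Linear molecule, 5 cuts → 6 fragments:
  1–67 → 67 bp
  68–113 → 46 bp
  114–155 → 42 bp
  156–217 → 62 bp
  218–234 → 17 bp
  235–240 → 6 bp
Sorted largest to smallest: 67, 62, 46, 42, 17, 6 bp.

67, 62, 46, 42, 17, 6 bp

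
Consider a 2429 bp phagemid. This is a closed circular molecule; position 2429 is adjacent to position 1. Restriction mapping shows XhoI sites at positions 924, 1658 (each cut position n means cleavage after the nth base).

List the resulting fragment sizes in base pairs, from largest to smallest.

Circular molecule, 2 cuts → 2 fragments:
  1658 − 924 = 734 bp
  wrap: 2429 − 1658 + 924 = 1695 bp
Sorted largest to smallest: 1695, 734 bp.

1695, 734 bp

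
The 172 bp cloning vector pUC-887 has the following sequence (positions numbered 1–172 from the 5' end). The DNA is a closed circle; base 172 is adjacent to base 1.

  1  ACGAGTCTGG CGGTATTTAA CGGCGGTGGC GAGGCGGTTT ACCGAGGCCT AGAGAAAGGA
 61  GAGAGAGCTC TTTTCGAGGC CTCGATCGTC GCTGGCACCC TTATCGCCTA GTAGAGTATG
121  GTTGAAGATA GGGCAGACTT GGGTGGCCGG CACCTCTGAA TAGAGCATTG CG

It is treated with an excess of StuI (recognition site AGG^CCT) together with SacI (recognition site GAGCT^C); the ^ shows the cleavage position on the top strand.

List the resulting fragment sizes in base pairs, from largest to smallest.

140, 22, 10 bp

StuI sites (AGGCCT) start at positions 45, 77.
StuI cuts after base 3 of each site, so after positions 47, 79.
The SacI site (GAGCTC) starts at position 65.
SacI cuts after base 5 of each site (before the last base), so after position 69.
Combined cut positions: 47, 69, 79.
Circular molecule, 3 cuts → 3 fragments:
  48–69 → 22 bp
  70–79 → 10 bp
  80–172 then 1–47 → 93 + 47 = 140 bp
Sorted largest to smallest: 140, 22, 10 bp.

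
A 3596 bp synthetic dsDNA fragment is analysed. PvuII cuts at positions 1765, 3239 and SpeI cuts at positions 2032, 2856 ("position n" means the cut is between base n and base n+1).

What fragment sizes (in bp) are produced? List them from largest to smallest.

1765, 824, 383, 357, 267 bp

Combined cut positions (sorted): 1765, 2032, 2856, 3239.
Linear molecule, 4 cuts → 5 fragments:
  1765 − 0 = 1765 bp
  2032 − 1765 = 267 bp
  2856 − 2032 = 824 bp
  3239 − 2856 = 383 bp
  3596 − 3239 = 357 bp
Sorted largest to smallest: 1765, 824, 383, 357, 267 bp.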